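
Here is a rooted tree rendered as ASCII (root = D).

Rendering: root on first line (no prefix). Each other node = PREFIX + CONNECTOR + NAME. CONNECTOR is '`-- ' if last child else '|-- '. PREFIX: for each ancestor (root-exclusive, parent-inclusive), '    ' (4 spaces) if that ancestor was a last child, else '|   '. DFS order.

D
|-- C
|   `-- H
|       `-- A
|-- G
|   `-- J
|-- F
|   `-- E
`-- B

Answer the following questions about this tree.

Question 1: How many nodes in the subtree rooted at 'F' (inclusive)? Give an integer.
Answer: 2

Derivation:
Subtree rooted at F contains: E, F
Count = 2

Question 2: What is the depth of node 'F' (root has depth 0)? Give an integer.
Path from root to F: D -> F
Depth = number of edges = 1

Answer: 1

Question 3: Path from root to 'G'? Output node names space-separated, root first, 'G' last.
Walk down from root: D -> G

Answer: D G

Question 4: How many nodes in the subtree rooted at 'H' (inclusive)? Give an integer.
Answer: 2

Derivation:
Subtree rooted at H contains: A, H
Count = 2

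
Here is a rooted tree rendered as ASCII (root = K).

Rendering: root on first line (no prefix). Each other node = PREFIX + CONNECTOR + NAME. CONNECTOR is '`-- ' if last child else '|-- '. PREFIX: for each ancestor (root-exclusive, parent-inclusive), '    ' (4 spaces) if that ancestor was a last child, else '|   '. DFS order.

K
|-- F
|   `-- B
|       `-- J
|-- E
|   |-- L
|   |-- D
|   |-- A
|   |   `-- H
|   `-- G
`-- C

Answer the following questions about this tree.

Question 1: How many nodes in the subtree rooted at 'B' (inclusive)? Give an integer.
Subtree rooted at B contains: B, J
Count = 2

Answer: 2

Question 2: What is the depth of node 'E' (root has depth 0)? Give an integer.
Answer: 1

Derivation:
Path from root to E: K -> E
Depth = number of edges = 1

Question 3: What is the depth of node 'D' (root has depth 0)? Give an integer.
Answer: 2

Derivation:
Path from root to D: K -> E -> D
Depth = number of edges = 2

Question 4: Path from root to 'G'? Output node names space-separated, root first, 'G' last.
Walk down from root: K -> E -> G

Answer: K E G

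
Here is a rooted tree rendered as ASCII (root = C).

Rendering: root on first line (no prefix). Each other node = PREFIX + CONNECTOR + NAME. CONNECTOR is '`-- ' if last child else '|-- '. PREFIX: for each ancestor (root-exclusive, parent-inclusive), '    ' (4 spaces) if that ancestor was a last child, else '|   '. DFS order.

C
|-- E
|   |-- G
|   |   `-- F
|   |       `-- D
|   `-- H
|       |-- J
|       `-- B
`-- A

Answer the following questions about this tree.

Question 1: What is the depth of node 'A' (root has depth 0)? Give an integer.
Answer: 1

Derivation:
Path from root to A: C -> A
Depth = number of edges = 1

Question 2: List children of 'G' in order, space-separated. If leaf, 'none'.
Node G's children (from adjacency): F

Answer: F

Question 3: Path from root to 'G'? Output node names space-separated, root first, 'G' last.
Walk down from root: C -> E -> G

Answer: C E G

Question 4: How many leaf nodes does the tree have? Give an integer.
Answer: 4

Derivation:
Leaves (nodes with no children): A, B, D, J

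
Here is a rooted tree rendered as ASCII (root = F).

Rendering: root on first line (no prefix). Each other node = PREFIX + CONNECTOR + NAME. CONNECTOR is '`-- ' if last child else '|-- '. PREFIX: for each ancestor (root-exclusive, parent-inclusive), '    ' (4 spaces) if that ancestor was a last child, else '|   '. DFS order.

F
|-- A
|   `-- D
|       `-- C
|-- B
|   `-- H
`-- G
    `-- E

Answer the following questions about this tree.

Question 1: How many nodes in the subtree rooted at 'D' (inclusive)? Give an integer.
Answer: 2

Derivation:
Subtree rooted at D contains: C, D
Count = 2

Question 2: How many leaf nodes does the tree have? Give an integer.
Answer: 3

Derivation:
Leaves (nodes with no children): C, E, H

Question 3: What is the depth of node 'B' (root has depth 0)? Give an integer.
Path from root to B: F -> B
Depth = number of edges = 1

Answer: 1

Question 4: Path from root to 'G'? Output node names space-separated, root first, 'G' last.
Answer: F G

Derivation:
Walk down from root: F -> G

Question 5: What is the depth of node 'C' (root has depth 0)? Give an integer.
Path from root to C: F -> A -> D -> C
Depth = number of edges = 3

Answer: 3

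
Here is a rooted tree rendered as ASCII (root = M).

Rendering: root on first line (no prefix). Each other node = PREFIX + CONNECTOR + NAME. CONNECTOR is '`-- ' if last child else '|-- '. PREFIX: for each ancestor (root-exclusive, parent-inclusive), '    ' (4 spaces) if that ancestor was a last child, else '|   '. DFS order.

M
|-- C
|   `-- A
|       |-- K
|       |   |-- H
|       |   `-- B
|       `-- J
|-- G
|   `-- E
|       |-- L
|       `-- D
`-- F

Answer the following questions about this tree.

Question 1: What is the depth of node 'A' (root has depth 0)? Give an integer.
Answer: 2

Derivation:
Path from root to A: M -> C -> A
Depth = number of edges = 2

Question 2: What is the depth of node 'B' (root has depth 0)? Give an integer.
Path from root to B: M -> C -> A -> K -> B
Depth = number of edges = 4

Answer: 4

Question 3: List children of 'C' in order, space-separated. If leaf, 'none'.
Node C's children (from adjacency): A

Answer: A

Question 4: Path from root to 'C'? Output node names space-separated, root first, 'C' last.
Walk down from root: M -> C

Answer: M C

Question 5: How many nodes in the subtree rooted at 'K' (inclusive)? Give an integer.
Answer: 3

Derivation:
Subtree rooted at K contains: B, H, K
Count = 3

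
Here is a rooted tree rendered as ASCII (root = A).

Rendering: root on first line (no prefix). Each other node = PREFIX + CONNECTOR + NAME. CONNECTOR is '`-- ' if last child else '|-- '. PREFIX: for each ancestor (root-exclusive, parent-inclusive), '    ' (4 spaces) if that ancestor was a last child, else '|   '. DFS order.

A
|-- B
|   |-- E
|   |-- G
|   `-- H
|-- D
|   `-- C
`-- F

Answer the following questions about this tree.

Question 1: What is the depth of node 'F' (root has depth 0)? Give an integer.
Answer: 1

Derivation:
Path from root to F: A -> F
Depth = number of edges = 1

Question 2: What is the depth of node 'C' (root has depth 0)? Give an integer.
Path from root to C: A -> D -> C
Depth = number of edges = 2

Answer: 2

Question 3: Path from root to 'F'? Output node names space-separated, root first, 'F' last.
Walk down from root: A -> F

Answer: A F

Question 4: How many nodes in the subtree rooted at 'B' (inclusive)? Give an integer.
Answer: 4

Derivation:
Subtree rooted at B contains: B, E, G, H
Count = 4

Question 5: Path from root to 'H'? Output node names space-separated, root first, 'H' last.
Walk down from root: A -> B -> H

Answer: A B H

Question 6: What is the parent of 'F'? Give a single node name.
Scan adjacency: F appears as child of A

Answer: A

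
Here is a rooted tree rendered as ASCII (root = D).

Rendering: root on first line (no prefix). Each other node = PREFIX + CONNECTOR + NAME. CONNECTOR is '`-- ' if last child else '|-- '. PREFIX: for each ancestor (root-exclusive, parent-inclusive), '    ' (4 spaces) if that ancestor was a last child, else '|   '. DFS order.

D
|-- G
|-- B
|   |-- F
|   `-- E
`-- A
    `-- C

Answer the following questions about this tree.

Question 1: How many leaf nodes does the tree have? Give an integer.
Leaves (nodes with no children): C, E, F, G

Answer: 4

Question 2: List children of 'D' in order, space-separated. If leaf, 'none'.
Answer: G B A

Derivation:
Node D's children (from adjacency): G, B, A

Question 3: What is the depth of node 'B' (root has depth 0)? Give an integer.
Path from root to B: D -> B
Depth = number of edges = 1

Answer: 1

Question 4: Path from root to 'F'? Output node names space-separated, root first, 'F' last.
Walk down from root: D -> B -> F

Answer: D B F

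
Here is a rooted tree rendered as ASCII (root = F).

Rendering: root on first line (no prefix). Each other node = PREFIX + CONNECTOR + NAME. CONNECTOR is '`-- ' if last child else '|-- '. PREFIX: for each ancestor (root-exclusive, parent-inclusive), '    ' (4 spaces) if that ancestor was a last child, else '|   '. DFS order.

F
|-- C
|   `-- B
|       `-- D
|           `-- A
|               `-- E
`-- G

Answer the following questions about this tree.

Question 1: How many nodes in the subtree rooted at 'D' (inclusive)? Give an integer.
Answer: 3

Derivation:
Subtree rooted at D contains: A, D, E
Count = 3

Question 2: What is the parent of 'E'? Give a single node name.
Answer: A

Derivation:
Scan adjacency: E appears as child of A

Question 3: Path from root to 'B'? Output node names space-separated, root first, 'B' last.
Answer: F C B

Derivation:
Walk down from root: F -> C -> B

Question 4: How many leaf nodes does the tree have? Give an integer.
Leaves (nodes with no children): E, G

Answer: 2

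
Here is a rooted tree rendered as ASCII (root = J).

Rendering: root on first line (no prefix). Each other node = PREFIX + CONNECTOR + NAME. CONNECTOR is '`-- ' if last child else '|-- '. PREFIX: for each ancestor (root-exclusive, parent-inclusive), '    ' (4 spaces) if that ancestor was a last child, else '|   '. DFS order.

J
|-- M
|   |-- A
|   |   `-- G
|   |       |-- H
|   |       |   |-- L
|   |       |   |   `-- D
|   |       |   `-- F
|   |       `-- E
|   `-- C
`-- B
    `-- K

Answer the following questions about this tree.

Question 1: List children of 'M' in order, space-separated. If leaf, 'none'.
Node M's children (from adjacency): A, C

Answer: A C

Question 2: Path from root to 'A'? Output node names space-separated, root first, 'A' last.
Answer: J M A

Derivation:
Walk down from root: J -> M -> A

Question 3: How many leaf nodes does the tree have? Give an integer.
Answer: 5

Derivation:
Leaves (nodes with no children): C, D, E, F, K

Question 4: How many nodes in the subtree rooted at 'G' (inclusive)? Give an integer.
Answer: 6

Derivation:
Subtree rooted at G contains: D, E, F, G, H, L
Count = 6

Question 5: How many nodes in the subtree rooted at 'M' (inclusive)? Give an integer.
Subtree rooted at M contains: A, C, D, E, F, G, H, L, M
Count = 9

Answer: 9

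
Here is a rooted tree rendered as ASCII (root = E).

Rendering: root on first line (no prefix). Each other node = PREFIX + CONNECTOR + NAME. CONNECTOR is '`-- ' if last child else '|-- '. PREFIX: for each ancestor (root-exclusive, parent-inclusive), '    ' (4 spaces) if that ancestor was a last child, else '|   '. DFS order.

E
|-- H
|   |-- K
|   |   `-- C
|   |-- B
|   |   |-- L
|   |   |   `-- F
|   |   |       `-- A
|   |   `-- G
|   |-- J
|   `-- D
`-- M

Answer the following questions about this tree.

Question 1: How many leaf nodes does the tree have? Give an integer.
Leaves (nodes with no children): A, C, D, G, J, M

Answer: 6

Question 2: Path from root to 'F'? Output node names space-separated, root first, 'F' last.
Walk down from root: E -> H -> B -> L -> F

Answer: E H B L F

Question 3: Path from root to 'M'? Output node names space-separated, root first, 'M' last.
Answer: E M

Derivation:
Walk down from root: E -> M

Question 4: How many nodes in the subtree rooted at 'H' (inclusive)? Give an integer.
Answer: 10

Derivation:
Subtree rooted at H contains: A, B, C, D, F, G, H, J, K, L
Count = 10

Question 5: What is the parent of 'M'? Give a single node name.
Scan adjacency: M appears as child of E

Answer: E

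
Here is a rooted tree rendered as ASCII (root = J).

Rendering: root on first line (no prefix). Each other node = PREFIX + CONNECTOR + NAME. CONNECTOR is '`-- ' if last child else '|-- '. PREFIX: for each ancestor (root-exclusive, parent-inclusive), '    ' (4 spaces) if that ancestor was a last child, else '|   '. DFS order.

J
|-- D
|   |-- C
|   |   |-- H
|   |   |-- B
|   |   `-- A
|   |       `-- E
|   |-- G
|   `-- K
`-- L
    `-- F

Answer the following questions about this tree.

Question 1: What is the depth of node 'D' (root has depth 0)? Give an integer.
Path from root to D: J -> D
Depth = number of edges = 1

Answer: 1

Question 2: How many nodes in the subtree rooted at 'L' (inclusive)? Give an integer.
Subtree rooted at L contains: F, L
Count = 2

Answer: 2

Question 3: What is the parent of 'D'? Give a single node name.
Answer: J

Derivation:
Scan adjacency: D appears as child of J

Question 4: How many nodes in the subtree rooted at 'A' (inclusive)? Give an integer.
Answer: 2

Derivation:
Subtree rooted at A contains: A, E
Count = 2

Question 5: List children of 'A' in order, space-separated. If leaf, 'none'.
Node A's children (from adjacency): E

Answer: E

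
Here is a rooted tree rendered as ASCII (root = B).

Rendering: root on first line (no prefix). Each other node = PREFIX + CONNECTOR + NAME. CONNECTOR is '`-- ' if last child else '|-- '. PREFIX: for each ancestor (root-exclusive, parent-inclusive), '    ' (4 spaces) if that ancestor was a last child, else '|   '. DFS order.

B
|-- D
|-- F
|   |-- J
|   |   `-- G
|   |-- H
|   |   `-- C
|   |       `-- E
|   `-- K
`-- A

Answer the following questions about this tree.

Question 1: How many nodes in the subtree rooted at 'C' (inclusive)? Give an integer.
Answer: 2

Derivation:
Subtree rooted at C contains: C, E
Count = 2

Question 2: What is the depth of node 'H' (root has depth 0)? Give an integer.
Path from root to H: B -> F -> H
Depth = number of edges = 2

Answer: 2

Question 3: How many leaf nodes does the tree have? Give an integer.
Leaves (nodes with no children): A, D, E, G, K

Answer: 5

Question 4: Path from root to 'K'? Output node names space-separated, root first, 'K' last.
Walk down from root: B -> F -> K

Answer: B F K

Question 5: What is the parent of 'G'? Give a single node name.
Answer: J

Derivation:
Scan adjacency: G appears as child of J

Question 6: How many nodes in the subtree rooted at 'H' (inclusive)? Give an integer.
Subtree rooted at H contains: C, E, H
Count = 3

Answer: 3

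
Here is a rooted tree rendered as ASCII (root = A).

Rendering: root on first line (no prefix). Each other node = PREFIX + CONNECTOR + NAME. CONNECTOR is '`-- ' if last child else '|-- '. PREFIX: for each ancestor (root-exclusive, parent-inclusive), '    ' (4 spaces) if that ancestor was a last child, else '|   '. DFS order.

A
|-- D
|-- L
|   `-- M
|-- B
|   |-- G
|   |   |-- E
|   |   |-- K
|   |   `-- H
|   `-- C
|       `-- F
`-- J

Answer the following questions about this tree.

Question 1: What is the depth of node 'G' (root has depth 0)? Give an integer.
Path from root to G: A -> B -> G
Depth = number of edges = 2

Answer: 2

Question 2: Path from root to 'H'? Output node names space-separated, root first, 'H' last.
Walk down from root: A -> B -> G -> H

Answer: A B G H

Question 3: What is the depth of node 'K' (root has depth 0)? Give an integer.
Answer: 3

Derivation:
Path from root to K: A -> B -> G -> K
Depth = number of edges = 3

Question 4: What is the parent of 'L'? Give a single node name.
Answer: A

Derivation:
Scan adjacency: L appears as child of A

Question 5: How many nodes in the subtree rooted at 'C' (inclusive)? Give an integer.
Subtree rooted at C contains: C, F
Count = 2

Answer: 2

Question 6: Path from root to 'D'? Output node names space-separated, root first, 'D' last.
Answer: A D

Derivation:
Walk down from root: A -> D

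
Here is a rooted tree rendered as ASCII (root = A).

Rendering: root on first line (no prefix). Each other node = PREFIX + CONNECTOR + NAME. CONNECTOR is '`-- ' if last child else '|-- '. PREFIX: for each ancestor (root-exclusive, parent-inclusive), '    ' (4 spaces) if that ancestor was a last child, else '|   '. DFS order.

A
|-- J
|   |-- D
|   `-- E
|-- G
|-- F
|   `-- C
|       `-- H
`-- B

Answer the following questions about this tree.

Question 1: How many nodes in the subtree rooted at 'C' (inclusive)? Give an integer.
Answer: 2

Derivation:
Subtree rooted at C contains: C, H
Count = 2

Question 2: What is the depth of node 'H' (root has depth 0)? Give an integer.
Path from root to H: A -> F -> C -> H
Depth = number of edges = 3

Answer: 3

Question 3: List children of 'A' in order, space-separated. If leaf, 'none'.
Answer: J G F B

Derivation:
Node A's children (from adjacency): J, G, F, B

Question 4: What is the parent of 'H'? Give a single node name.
Scan adjacency: H appears as child of C

Answer: C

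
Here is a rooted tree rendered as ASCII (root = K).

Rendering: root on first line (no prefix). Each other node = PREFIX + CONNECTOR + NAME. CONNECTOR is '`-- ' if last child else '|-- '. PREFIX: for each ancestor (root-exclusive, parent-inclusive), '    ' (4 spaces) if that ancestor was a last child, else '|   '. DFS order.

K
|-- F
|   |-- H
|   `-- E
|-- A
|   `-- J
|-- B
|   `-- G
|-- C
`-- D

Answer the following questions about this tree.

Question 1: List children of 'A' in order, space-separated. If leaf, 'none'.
Answer: J

Derivation:
Node A's children (from adjacency): J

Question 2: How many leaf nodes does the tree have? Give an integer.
Leaves (nodes with no children): C, D, E, G, H, J

Answer: 6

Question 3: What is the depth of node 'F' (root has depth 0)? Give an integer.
Answer: 1

Derivation:
Path from root to F: K -> F
Depth = number of edges = 1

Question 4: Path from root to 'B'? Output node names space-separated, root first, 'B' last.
Walk down from root: K -> B

Answer: K B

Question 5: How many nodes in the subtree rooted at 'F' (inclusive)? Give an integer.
Answer: 3

Derivation:
Subtree rooted at F contains: E, F, H
Count = 3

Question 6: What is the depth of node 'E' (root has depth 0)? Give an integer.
Path from root to E: K -> F -> E
Depth = number of edges = 2

Answer: 2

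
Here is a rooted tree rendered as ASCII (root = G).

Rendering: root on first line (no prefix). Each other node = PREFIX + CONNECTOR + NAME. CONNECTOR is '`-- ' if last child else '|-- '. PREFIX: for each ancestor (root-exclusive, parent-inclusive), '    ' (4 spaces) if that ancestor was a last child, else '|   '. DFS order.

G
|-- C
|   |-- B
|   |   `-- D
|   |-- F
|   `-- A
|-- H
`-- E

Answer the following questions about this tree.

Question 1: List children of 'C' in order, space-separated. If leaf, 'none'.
Answer: B F A

Derivation:
Node C's children (from adjacency): B, F, A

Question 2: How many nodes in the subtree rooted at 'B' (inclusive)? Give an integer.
Answer: 2

Derivation:
Subtree rooted at B contains: B, D
Count = 2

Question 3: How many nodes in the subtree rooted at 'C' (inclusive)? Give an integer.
Answer: 5

Derivation:
Subtree rooted at C contains: A, B, C, D, F
Count = 5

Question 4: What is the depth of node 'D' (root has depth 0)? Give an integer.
Path from root to D: G -> C -> B -> D
Depth = number of edges = 3

Answer: 3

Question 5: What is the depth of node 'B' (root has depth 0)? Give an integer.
Answer: 2

Derivation:
Path from root to B: G -> C -> B
Depth = number of edges = 2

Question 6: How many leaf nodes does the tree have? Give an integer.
Answer: 5

Derivation:
Leaves (nodes with no children): A, D, E, F, H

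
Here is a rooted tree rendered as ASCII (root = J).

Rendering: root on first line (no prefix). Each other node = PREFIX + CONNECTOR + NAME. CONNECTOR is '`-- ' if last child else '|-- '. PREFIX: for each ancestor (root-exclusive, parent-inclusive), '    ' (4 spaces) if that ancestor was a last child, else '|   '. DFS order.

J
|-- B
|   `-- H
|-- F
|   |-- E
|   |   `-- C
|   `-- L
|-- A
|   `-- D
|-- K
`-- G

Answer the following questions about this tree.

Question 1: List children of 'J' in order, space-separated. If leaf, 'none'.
Node J's children (from adjacency): B, F, A, K, G

Answer: B F A K G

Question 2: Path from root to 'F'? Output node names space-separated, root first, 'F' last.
Walk down from root: J -> F

Answer: J F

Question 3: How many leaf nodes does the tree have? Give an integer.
Leaves (nodes with no children): C, D, G, H, K, L

Answer: 6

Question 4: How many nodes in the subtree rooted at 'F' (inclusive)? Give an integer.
Answer: 4

Derivation:
Subtree rooted at F contains: C, E, F, L
Count = 4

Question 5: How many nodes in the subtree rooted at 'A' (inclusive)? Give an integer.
Subtree rooted at A contains: A, D
Count = 2

Answer: 2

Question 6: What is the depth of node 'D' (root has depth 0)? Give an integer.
Answer: 2

Derivation:
Path from root to D: J -> A -> D
Depth = number of edges = 2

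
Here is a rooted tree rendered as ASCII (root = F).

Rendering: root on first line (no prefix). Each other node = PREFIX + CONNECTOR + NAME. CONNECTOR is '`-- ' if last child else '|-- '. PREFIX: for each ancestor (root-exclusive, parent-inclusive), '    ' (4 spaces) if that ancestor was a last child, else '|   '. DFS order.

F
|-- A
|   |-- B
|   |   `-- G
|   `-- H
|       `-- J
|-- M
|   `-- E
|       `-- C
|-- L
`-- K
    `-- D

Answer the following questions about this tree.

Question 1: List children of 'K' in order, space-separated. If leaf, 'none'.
Answer: D

Derivation:
Node K's children (from adjacency): D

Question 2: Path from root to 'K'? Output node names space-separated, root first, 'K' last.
Walk down from root: F -> K

Answer: F K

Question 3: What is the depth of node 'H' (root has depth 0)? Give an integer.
Path from root to H: F -> A -> H
Depth = number of edges = 2

Answer: 2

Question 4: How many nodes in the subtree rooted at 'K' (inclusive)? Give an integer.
Subtree rooted at K contains: D, K
Count = 2

Answer: 2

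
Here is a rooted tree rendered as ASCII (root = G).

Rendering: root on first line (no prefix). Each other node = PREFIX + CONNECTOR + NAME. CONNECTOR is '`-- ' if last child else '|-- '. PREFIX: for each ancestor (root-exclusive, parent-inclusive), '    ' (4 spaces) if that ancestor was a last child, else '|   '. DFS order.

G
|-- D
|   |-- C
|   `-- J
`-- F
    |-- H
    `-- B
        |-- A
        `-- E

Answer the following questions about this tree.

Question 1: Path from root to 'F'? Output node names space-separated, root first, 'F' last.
Answer: G F

Derivation:
Walk down from root: G -> F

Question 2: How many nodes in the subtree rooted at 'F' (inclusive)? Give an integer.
Subtree rooted at F contains: A, B, E, F, H
Count = 5

Answer: 5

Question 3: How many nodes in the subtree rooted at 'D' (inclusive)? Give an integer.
Subtree rooted at D contains: C, D, J
Count = 3

Answer: 3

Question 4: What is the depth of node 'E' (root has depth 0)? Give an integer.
Path from root to E: G -> F -> B -> E
Depth = number of edges = 3

Answer: 3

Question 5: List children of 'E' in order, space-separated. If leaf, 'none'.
Answer: none

Derivation:
Node E's children (from adjacency): (leaf)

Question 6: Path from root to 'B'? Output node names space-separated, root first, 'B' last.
Walk down from root: G -> F -> B

Answer: G F B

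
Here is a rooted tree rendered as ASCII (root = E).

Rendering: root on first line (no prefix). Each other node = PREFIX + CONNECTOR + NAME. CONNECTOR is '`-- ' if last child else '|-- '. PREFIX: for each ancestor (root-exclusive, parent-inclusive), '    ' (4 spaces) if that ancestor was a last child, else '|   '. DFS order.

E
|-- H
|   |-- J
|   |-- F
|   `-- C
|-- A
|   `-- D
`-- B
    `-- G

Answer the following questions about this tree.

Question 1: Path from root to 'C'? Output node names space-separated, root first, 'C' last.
Answer: E H C

Derivation:
Walk down from root: E -> H -> C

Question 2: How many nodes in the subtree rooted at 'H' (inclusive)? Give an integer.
Answer: 4

Derivation:
Subtree rooted at H contains: C, F, H, J
Count = 4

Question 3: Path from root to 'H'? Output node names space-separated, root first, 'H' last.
Walk down from root: E -> H

Answer: E H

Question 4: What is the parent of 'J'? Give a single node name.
Scan adjacency: J appears as child of H

Answer: H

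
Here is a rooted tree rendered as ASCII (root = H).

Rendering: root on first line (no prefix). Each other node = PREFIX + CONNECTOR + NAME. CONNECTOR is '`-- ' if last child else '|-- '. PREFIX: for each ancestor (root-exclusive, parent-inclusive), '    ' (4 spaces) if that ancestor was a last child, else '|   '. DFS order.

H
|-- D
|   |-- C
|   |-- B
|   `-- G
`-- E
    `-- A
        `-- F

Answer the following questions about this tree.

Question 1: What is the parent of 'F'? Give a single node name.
Scan adjacency: F appears as child of A

Answer: A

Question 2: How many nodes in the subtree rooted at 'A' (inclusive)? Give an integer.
Subtree rooted at A contains: A, F
Count = 2

Answer: 2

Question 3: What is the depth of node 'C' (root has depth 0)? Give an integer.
Answer: 2

Derivation:
Path from root to C: H -> D -> C
Depth = number of edges = 2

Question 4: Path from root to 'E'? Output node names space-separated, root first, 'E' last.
Answer: H E

Derivation:
Walk down from root: H -> E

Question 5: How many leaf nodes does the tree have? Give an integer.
Leaves (nodes with no children): B, C, F, G

Answer: 4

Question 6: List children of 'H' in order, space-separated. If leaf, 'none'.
Node H's children (from adjacency): D, E

Answer: D E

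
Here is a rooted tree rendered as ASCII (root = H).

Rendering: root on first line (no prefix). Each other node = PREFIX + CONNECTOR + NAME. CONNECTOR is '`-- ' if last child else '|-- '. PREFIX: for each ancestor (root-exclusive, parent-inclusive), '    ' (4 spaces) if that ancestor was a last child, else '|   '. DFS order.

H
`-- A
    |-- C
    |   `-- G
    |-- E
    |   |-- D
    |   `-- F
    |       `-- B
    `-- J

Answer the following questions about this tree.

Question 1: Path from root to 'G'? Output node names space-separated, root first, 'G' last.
Answer: H A C G

Derivation:
Walk down from root: H -> A -> C -> G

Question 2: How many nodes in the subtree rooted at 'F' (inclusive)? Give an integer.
Answer: 2

Derivation:
Subtree rooted at F contains: B, F
Count = 2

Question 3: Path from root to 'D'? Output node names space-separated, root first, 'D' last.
Walk down from root: H -> A -> E -> D

Answer: H A E D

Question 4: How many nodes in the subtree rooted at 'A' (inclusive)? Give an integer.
Subtree rooted at A contains: A, B, C, D, E, F, G, J
Count = 8

Answer: 8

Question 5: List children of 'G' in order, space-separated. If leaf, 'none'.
Node G's children (from adjacency): (leaf)

Answer: none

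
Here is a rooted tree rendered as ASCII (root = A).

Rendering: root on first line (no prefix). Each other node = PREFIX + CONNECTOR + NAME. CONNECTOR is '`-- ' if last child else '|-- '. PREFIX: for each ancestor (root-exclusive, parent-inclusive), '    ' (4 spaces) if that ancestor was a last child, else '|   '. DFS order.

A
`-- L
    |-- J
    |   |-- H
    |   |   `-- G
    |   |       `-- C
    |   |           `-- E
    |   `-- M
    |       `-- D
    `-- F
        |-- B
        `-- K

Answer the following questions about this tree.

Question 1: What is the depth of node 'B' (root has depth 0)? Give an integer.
Path from root to B: A -> L -> F -> B
Depth = number of edges = 3

Answer: 3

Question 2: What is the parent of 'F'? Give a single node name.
Answer: L

Derivation:
Scan adjacency: F appears as child of L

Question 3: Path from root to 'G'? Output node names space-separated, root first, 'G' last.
Walk down from root: A -> L -> J -> H -> G

Answer: A L J H G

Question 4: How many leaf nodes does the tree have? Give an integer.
Leaves (nodes with no children): B, D, E, K

Answer: 4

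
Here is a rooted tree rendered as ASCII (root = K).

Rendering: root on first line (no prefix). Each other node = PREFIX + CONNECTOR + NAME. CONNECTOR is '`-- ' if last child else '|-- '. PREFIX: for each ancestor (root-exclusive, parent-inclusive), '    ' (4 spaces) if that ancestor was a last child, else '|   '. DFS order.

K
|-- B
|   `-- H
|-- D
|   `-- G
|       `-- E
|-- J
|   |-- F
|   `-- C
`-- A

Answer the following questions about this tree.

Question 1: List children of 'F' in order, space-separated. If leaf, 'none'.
Answer: none

Derivation:
Node F's children (from adjacency): (leaf)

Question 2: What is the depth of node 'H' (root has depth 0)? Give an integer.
Path from root to H: K -> B -> H
Depth = number of edges = 2

Answer: 2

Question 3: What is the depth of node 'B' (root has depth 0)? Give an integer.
Path from root to B: K -> B
Depth = number of edges = 1

Answer: 1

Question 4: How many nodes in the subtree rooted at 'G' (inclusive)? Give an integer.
Subtree rooted at G contains: E, G
Count = 2

Answer: 2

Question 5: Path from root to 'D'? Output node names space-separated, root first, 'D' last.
Walk down from root: K -> D

Answer: K D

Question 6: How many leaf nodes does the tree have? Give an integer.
Leaves (nodes with no children): A, C, E, F, H

Answer: 5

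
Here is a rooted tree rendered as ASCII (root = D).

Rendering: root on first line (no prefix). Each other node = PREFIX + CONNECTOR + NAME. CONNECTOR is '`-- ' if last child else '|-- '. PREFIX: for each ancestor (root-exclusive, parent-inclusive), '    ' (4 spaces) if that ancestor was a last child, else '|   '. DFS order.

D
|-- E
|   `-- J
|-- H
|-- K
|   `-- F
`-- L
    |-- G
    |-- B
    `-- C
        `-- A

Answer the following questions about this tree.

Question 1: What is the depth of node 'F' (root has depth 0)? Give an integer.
Answer: 2

Derivation:
Path from root to F: D -> K -> F
Depth = number of edges = 2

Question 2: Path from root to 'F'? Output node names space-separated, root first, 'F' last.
Walk down from root: D -> K -> F

Answer: D K F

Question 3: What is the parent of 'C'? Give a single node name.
Scan adjacency: C appears as child of L

Answer: L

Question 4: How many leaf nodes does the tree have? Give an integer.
Answer: 6

Derivation:
Leaves (nodes with no children): A, B, F, G, H, J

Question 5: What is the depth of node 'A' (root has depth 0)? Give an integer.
Path from root to A: D -> L -> C -> A
Depth = number of edges = 3

Answer: 3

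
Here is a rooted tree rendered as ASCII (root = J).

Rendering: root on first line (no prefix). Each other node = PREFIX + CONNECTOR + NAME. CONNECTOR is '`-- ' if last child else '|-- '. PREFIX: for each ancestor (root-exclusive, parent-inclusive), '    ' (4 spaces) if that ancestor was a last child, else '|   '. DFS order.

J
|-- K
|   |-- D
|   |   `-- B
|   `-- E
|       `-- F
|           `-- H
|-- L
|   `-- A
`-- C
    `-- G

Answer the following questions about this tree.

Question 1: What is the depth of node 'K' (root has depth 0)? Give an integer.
Answer: 1

Derivation:
Path from root to K: J -> K
Depth = number of edges = 1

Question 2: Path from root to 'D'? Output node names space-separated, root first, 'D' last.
Answer: J K D

Derivation:
Walk down from root: J -> K -> D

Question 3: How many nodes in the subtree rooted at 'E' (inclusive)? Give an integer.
Answer: 3

Derivation:
Subtree rooted at E contains: E, F, H
Count = 3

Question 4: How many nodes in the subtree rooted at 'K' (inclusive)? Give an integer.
Subtree rooted at K contains: B, D, E, F, H, K
Count = 6

Answer: 6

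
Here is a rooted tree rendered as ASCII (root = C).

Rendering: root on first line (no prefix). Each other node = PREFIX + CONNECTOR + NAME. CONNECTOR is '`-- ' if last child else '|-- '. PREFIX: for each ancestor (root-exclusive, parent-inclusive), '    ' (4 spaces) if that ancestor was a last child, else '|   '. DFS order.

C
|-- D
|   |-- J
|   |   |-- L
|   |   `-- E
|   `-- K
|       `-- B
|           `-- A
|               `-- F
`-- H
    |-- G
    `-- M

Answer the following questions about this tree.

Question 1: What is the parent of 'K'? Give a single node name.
Scan adjacency: K appears as child of D

Answer: D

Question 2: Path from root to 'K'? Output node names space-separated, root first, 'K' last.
Walk down from root: C -> D -> K

Answer: C D K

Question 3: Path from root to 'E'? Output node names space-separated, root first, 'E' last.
Answer: C D J E

Derivation:
Walk down from root: C -> D -> J -> E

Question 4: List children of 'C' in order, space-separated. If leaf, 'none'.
Answer: D H

Derivation:
Node C's children (from adjacency): D, H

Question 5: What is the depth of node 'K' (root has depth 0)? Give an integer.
Path from root to K: C -> D -> K
Depth = number of edges = 2

Answer: 2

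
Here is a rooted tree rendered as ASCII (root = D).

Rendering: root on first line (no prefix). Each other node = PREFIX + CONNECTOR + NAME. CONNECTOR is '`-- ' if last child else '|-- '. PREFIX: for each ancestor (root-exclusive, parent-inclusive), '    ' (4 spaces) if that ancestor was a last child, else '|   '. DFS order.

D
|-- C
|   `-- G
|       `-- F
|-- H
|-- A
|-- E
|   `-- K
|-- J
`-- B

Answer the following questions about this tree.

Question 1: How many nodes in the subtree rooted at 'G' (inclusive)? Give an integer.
Subtree rooted at G contains: F, G
Count = 2

Answer: 2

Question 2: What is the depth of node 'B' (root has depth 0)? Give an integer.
Path from root to B: D -> B
Depth = number of edges = 1

Answer: 1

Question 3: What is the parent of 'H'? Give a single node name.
Answer: D

Derivation:
Scan adjacency: H appears as child of D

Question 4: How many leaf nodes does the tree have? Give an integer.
Answer: 6

Derivation:
Leaves (nodes with no children): A, B, F, H, J, K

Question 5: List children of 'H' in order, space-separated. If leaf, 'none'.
Node H's children (from adjacency): (leaf)

Answer: none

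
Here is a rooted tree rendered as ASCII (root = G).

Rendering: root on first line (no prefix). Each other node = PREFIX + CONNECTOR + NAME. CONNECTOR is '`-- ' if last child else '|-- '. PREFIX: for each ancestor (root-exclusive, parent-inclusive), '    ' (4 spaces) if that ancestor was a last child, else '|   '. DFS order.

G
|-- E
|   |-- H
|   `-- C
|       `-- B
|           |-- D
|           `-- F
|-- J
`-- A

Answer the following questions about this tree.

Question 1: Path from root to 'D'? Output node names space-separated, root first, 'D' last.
Walk down from root: G -> E -> C -> B -> D

Answer: G E C B D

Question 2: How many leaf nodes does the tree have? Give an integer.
Answer: 5

Derivation:
Leaves (nodes with no children): A, D, F, H, J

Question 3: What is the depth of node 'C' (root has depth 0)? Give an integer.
Answer: 2

Derivation:
Path from root to C: G -> E -> C
Depth = number of edges = 2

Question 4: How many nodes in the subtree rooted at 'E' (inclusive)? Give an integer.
Subtree rooted at E contains: B, C, D, E, F, H
Count = 6

Answer: 6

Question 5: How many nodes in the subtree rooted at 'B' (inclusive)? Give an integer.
Answer: 3

Derivation:
Subtree rooted at B contains: B, D, F
Count = 3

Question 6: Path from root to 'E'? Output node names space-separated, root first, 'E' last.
Walk down from root: G -> E

Answer: G E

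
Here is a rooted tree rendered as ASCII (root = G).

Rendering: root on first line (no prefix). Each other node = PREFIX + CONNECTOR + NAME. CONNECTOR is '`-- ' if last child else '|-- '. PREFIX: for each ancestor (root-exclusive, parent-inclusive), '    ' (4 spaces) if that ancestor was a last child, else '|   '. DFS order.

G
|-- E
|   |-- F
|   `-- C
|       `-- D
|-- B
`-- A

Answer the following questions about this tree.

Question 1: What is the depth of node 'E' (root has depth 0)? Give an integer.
Answer: 1

Derivation:
Path from root to E: G -> E
Depth = number of edges = 1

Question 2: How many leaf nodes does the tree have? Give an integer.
Leaves (nodes with no children): A, B, D, F

Answer: 4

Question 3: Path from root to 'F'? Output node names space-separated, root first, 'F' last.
Answer: G E F

Derivation:
Walk down from root: G -> E -> F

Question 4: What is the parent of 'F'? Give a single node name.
Answer: E

Derivation:
Scan adjacency: F appears as child of E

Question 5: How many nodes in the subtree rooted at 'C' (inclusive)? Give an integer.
Subtree rooted at C contains: C, D
Count = 2

Answer: 2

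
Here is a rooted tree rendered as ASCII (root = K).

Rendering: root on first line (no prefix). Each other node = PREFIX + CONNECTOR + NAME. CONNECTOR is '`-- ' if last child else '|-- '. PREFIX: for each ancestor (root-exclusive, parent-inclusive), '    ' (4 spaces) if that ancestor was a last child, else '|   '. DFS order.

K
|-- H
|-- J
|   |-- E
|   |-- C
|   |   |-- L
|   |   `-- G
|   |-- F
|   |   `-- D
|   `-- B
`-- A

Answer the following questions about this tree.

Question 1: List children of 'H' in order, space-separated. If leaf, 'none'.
Answer: none

Derivation:
Node H's children (from adjacency): (leaf)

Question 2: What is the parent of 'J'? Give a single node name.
Answer: K

Derivation:
Scan adjacency: J appears as child of K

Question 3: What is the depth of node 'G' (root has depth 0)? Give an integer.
Answer: 3

Derivation:
Path from root to G: K -> J -> C -> G
Depth = number of edges = 3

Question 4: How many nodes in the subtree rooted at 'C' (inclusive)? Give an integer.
Answer: 3

Derivation:
Subtree rooted at C contains: C, G, L
Count = 3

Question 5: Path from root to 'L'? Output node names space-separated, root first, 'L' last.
Answer: K J C L

Derivation:
Walk down from root: K -> J -> C -> L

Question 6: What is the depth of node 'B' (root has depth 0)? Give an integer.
Path from root to B: K -> J -> B
Depth = number of edges = 2

Answer: 2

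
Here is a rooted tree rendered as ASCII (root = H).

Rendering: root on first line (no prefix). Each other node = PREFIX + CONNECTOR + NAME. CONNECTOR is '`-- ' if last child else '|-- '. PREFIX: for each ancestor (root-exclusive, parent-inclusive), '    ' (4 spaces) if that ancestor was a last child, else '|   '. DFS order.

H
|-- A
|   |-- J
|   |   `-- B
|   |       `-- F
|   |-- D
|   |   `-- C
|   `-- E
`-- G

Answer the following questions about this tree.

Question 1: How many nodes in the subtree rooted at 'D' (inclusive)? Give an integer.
Subtree rooted at D contains: C, D
Count = 2

Answer: 2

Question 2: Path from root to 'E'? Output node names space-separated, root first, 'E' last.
Walk down from root: H -> A -> E

Answer: H A E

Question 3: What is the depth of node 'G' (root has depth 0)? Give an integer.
Path from root to G: H -> G
Depth = number of edges = 1

Answer: 1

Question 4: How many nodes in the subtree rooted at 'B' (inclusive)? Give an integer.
Answer: 2

Derivation:
Subtree rooted at B contains: B, F
Count = 2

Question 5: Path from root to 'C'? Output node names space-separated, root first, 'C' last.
Walk down from root: H -> A -> D -> C

Answer: H A D C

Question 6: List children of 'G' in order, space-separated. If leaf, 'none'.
Node G's children (from adjacency): (leaf)

Answer: none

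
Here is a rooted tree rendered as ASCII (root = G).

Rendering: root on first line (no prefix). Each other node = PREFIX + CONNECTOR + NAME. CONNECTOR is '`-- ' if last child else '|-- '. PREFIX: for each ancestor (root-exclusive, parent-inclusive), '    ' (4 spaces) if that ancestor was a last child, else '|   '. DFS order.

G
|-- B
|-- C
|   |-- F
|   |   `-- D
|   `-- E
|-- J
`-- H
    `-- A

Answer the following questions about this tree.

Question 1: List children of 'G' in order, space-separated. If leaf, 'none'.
Node G's children (from adjacency): B, C, J, H

Answer: B C J H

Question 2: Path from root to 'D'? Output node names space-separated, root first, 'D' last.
Answer: G C F D

Derivation:
Walk down from root: G -> C -> F -> D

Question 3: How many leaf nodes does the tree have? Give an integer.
Answer: 5

Derivation:
Leaves (nodes with no children): A, B, D, E, J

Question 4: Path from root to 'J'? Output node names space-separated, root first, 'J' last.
Walk down from root: G -> J

Answer: G J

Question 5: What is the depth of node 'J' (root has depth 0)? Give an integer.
Path from root to J: G -> J
Depth = number of edges = 1

Answer: 1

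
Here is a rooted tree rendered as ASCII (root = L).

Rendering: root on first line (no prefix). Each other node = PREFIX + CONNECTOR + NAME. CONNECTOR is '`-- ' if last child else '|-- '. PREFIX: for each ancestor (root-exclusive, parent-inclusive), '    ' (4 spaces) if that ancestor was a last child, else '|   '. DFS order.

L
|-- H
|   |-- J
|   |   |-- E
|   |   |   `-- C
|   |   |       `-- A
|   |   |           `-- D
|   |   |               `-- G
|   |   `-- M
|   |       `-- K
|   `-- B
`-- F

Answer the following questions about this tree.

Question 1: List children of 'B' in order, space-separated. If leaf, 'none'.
Answer: none

Derivation:
Node B's children (from adjacency): (leaf)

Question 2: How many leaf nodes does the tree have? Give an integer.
Leaves (nodes with no children): B, F, G, K

Answer: 4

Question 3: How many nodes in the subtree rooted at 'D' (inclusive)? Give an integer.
Answer: 2

Derivation:
Subtree rooted at D contains: D, G
Count = 2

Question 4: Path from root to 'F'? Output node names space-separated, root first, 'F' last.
Walk down from root: L -> F

Answer: L F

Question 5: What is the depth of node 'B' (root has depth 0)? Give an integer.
Path from root to B: L -> H -> B
Depth = number of edges = 2

Answer: 2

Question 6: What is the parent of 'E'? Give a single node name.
Scan adjacency: E appears as child of J

Answer: J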